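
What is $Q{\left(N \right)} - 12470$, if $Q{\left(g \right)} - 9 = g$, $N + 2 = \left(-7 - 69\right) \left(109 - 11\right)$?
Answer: $-19911$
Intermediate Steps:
$N = -7450$ ($N = -2 + \left(-7 - 69\right) \left(109 - 11\right) = -2 - 7448 = -7450$)
$Q{\left(g \right)} = 9 + g$
$Q{\left(N \right)} - 12470 = \left(9 - 7450\right) - 12470 = -7441 - 12470 = -19911$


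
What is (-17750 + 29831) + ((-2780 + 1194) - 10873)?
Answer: -378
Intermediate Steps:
(-17750 + 29831) + ((-2780 + 1194) - 10873) = 12081 + (-1586 - 10873) = 12081 - 12459 = -378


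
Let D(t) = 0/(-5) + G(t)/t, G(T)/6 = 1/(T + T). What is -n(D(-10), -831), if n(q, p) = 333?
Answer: -333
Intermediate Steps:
G(T) = 3/T (G(T) = 6/(T + T) = 6/((2*T)) = 6*(1/(2*T)) = 3/T)
D(t) = 3/t**2 (D(t) = 0/(-5) + (3/t)/t = 0*(-1/5) + 3/t**2 = 0 + 3/t**2 = 3/t**2)
-n(D(-10), -831) = -1*333 = -333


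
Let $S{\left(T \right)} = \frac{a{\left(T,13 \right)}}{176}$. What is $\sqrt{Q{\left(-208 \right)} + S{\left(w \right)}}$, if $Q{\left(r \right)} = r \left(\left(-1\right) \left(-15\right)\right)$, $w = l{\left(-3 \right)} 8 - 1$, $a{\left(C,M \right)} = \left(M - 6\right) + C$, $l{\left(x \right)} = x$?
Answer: $\frac{i \sqrt{6040518}}{44} \approx 55.858 i$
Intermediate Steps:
$a{\left(C,M \right)} = -6 + C + M$ ($a{\left(C,M \right)} = \left(M - 6\right) + C = \left(-6 + M\right) + C = -6 + C + M$)
$w = -25$ ($w = \left(-3\right) 8 - 1 = -24 - 1 = -25$)
$S{\left(T \right)} = \frac{7}{176} + \frac{T}{176}$ ($S{\left(T \right)} = \frac{-6 + T + 13}{176} = \left(7 + T\right) \frac{1}{176} = \frac{7}{176} + \frac{T}{176}$)
$Q{\left(r \right)} = 15 r$ ($Q{\left(r \right)} = r 15 = 15 r$)
$\sqrt{Q{\left(-208 \right)} + S{\left(w \right)}} = \sqrt{15 \left(-208\right) + \left(\frac{7}{176} + \frac{1}{176} \left(-25\right)\right)} = \sqrt{-3120 + \left(\frac{7}{176} - \frac{25}{176}\right)} = \sqrt{-3120 - \frac{9}{88}} = \sqrt{- \frac{274569}{88}} = \frac{i \sqrt{6040518}}{44}$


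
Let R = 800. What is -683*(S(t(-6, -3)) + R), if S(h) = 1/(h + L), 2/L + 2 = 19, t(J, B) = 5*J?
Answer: -277559589/508 ≈ -5.4638e+5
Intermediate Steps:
L = 2/17 (L = 2/(-2 + 19) = 2/17 ≈ 0.11765)
S(h) = 1/(2/17 + h) (S(h) = 1/(h + 2/17) = 1/(2/17 + h))
-683*(S(t(-6, -3)) + R) = -683*(17/(2 + 17*(5*(-6))) + 800) = -683*(17/(2 + 17*(-30)) + 800) = -683*(17/(2 - 510) + 800) = -683*(17/(-508) + 800) = -683*(17*(-1/508) + 800) = -683*(-17/508 + 800) = -683*406383/508 = -277559589/508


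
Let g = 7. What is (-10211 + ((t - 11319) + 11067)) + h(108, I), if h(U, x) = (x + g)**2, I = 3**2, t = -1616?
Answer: -11823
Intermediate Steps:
I = 9
h(U, x) = (7 + x)**2 (h(U, x) = (x + 7)**2 = (7 + x)**2)
(-10211 + ((t - 11319) + 11067)) + h(108, I) = (-10211 + ((-1616 - 11319) + 11067)) + (7 + 9)**2 = (-10211 + (-12935 + 11067)) + 16**2 = (-10211 - 1868) + 256 = -12079 + 256 = -11823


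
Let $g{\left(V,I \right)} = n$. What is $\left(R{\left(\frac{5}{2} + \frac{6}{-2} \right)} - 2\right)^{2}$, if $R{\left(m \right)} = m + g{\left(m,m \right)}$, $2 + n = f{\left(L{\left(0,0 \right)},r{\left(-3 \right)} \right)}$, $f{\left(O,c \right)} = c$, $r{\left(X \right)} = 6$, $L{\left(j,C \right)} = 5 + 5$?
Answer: $\frac{9}{4} \approx 2.25$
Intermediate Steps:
$L{\left(j,C \right)} = 10$
$n = 4$ ($n = -2 + 6 = 4$)
$g{\left(V,I \right)} = 4$
$R{\left(m \right)} = 4 + m$ ($R{\left(m \right)} = m + 4 = 4 + m$)
$\left(R{\left(\frac{5}{2} + \frac{6}{-2} \right)} - 2\right)^{2} = \left(\left(4 + \left(\frac{5}{2} + \frac{6}{-2}\right)\right) - 2\right)^{2} = \left(\left(4 + \left(5 \cdot \frac{1}{2} + 6 \left(- \frac{1}{2}\right)\right)\right) - 2\right)^{2} = \left(\left(4 + \left(\frac{5}{2} - 3\right)\right) - 2\right)^{2} = \left(\left(4 - \frac{1}{2}\right) - 2\right)^{2} = \left(\frac{7}{2} - 2\right)^{2} = \left(\frac{3}{2}\right)^{2} = \frac{9}{4}$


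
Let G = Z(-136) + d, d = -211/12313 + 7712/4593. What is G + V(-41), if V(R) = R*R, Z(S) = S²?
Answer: 1141176157526/56553609 ≈ 20179.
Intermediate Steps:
d = 93988733/56553609 (d = -211*1/12313 + 7712*(1/4593) = -211/12313 + 7712/4593 = 93988733/56553609 ≈ 1.6619)
G = 1046109540797/56553609 (G = (-136)² + 93988733/56553609 = 18496 + 93988733/56553609 = 1046109540797/56553609 ≈ 18498.)
V(R) = R²
G + V(-41) = 1046109540797/56553609 + (-41)² = 1046109540797/56553609 + 1681 = 1141176157526/56553609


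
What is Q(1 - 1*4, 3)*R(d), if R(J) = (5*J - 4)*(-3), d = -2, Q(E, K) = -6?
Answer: -252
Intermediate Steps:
R(J) = 12 - 15*J (R(J) = (-4 + 5*J)*(-3) = 12 - 15*J)
Q(1 - 1*4, 3)*R(d) = -6*(12 - 15*(-2)) = -6*(12 + 30) = -6*42 = -252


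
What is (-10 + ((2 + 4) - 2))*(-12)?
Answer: 72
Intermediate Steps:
(-10 + ((2 + 4) - 2))*(-12) = (-10 + (6 - 2))*(-12) = (-10 + 4)*(-12) = -6*(-12) = 72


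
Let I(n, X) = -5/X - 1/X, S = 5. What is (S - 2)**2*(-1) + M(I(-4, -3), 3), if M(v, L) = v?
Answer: -7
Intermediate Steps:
I(n, X) = -6/X
(S - 2)**2*(-1) + M(I(-4, -3), 3) = (5 - 2)**2*(-1) - 6/(-3) = 3**2*(-1) - 6*(-1/3) = 9*(-1) + 2 = -9 + 2 = -7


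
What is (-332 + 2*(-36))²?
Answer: 163216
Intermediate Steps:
(-332 + 2*(-36))² = (-332 - 72)² = (-404)² = 163216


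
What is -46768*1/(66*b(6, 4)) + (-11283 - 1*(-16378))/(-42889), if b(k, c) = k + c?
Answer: -45663533/643335 ≈ -70.979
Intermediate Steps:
b(k, c) = c + k
-46768*1/(66*b(6, 4)) + (-11283 - 1*(-16378))/(-42889) = -46768*1/(66*(4 + 6)) + (-11283 - 1*(-16378))/(-42889) = -46768/(66*10) + (-11283 + 16378)*(-1/42889) = -46768/660 + 5095*(-1/42889) = -46768*1/660 - 5095/42889 = -11692/165 - 5095/42889 = -45663533/643335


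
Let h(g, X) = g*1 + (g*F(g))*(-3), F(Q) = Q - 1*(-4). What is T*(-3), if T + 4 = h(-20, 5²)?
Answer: 2952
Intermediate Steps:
F(Q) = 4 + Q (F(Q) = Q + 4 = 4 + Q)
h(g, X) = g - 3*g*(4 + g) (h(g, X) = g*1 + (g*(4 + g))*(-3) = g - 3*g*(4 + g))
T = -984 (T = -4 - 1*(-20)*(11 + 3*(-20)) = -4 - 1*(-20)*(11 - 60) = -4 - 1*(-20)*(-49) = -4 - 980 = -984)
T*(-3) = -984*(-3) = 2952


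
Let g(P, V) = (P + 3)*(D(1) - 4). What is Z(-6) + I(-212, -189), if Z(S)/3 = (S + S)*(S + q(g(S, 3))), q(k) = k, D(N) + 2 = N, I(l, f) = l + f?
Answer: -725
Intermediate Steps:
I(l, f) = f + l
D(N) = -2 + N
g(P, V) = -15 - 5*P (g(P, V) = (P + 3)*((-2 + 1) - 4) = (3 + P)*(-1 - 4) = (3 + P)*(-5) = -15 - 5*P)
Z(S) = 6*S*(-15 - 4*S) (Z(S) = 3*((S + S)*(S + (-15 - 5*S))) = 3*((2*S)*(-15 - 4*S)) = 3*(2*S*(-15 - 4*S)) = 6*S*(-15 - 4*S))
Z(-6) + I(-212, -189) = -6*(-6)*(15 + 4*(-6)) + (-189 - 212) = -6*(-6)*(15 - 24) - 401 = -6*(-6)*(-9) - 401 = -324 - 401 = -725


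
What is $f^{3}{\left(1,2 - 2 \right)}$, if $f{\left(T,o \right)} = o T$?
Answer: $0$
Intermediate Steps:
$f{\left(T,o \right)} = T o$
$f^{3}{\left(1,2 - 2 \right)} = \left(1 \left(2 - 2\right)\right)^{3} = \left(1 \cdot 0\right)^{3} = 0^{3} = 0$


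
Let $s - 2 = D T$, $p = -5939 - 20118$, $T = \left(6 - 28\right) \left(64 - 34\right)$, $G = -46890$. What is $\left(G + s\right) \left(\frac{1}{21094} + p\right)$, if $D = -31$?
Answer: $\frac{7263026961398}{10547} \approx 6.8863 \cdot 10^{8}$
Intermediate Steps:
$T = -660$ ($T = \left(-22\right) 30 = -660$)
$p = -26057$
$s = 20462$ ($s = 2 - -20460 = 2 + 20460 = 20462$)
$\left(G + s\right) \left(\frac{1}{21094} + p\right) = \left(-46890 + 20462\right) \left(\frac{1}{21094} - 26057\right) = - 26428 \left(\frac{1}{21094} - 26057\right) = \left(-26428\right) \left(- \frac{549646357}{21094}\right) = \frac{7263026961398}{10547}$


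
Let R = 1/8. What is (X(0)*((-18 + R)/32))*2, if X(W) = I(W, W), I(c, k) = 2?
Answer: -143/64 ≈ -2.2344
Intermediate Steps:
X(W) = 2
R = ⅛ ≈ 0.12500
(X(0)*((-18 + R)/32))*2 = (2*((-18 + ⅛)/32))*2 = (2*(-143/8*1/32))*2 = (2*(-143/256))*2 = -143/128*2 = -143/64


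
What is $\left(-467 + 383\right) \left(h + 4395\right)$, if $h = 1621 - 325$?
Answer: $-478044$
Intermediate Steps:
$h = 1296$ ($h = 1621 - 325 = 1296$)
$\left(-467 + 383\right) \left(h + 4395\right) = \left(-467 + 383\right) \left(1296 + 4395\right) = \left(-84\right) 5691 = -478044$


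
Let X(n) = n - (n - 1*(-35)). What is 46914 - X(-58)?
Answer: 46949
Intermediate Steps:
X(n) = -35 (X(n) = n - (n + 35) = n - (35 + n) = n + (-35 - n) = -35)
46914 - X(-58) = 46914 - 1*(-35) = 46914 + 35 = 46949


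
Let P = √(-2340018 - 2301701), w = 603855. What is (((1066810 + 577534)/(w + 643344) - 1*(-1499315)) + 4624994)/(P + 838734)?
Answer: 427096420546071926/58491917326257035 - 1527646740967*I*√4641719/175475751978771105 ≈ 7.3018 - 0.018756*I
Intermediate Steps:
P = I*√4641719 (P = √(-4641719) = I*√4641719 ≈ 2154.5*I)
(((1066810 + 577534)/(w + 643344) - 1*(-1499315)) + 4624994)/(P + 838734) = (((1066810 + 577534)/(603855 + 643344) - 1*(-1499315)) + 4624994)/(I*√4641719 + 838734) = ((1644344/1247199 + 1499315) + 4624994)/(838734 + I*√4641719) = (1869945813029/1247199 + 4624994)/(838734 + I*√4641719) = 7638233704835/(1247199*(838734 + I*√4641719))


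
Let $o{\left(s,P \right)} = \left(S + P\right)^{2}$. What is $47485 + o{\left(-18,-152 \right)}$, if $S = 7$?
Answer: $68510$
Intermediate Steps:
$o{\left(s,P \right)} = \left(7 + P\right)^{2}$
$47485 + o{\left(-18,-152 \right)} = 47485 + \left(7 - 152\right)^{2} = 47485 + \left(-145\right)^{2} = 47485 + 21025 = 68510$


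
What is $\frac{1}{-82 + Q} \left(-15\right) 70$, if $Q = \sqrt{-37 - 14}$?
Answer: $\frac{3444}{271} + \frac{42 i \sqrt{51}}{271} \approx 12.708 + 1.1068 i$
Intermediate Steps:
$Q = i \sqrt{51}$ ($Q = \sqrt{-51} = i \sqrt{51} \approx 7.1414 i$)
$\frac{1}{-82 + Q} \left(-15\right) 70 = \frac{1}{-82 + i \sqrt{51}} \left(-15\right) 70 = - \frac{15}{-82 + i \sqrt{51}} \cdot 70 = - \frac{1050}{-82 + i \sqrt{51}}$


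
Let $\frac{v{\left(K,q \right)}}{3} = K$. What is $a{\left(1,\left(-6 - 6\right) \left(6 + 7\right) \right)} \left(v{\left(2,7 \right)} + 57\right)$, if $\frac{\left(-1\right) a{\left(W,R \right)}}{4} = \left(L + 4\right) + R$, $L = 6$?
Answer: $36792$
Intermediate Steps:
$v{\left(K,q \right)} = 3 K$
$a{\left(W,R \right)} = -40 - 4 R$ ($a{\left(W,R \right)} = - 4 \left(\left(6 + 4\right) + R\right) = - 4 \left(10 + R\right) = -40 - 4 R$)
$a{\left(1,\left(-6 - 6\right) \left(6 + 7\right) \right)} \left(v{\left(2,7 \right)} + 57\right) = \left(-40 - 4 \left(-6 - 6\right) \left(6 + 7\right)\right) \left(3 \cdot 2 + 57\right) = \left(-40 - 4 \left(\left(-12\right) 13\right)\right) \left(6 + 57\right) = \left(-40 - -624\right) 63 = \left(-40 + 624\right) 63 = 584 \cdot 63 = 36792$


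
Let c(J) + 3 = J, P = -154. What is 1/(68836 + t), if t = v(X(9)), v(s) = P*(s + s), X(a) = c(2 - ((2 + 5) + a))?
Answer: 1/74072 ≈ 1.3500e-5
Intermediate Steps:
c(J) = -3 + J
X(a) = -8 - a (X(a) = -3 + (2 - ((2 + 5) + a)) = -3 + (2 - (7 + a)) = -3 + (2 + (-7 - a)) = -3 + (-5 - a) = -8 - a)
v(s) = -308*s (v(s) = -154*(s + s) = -308*s)
t = 5236 (t = -308*(-8 - 1*9) = -308*(-8 - 9) = -308*(-17) = 5236)
1/(68836 + t) = 1/(68836 + 5236) = 1/74072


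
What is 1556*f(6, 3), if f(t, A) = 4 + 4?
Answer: 12448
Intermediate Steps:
f(t, A) = 8
1556*f(6, 3) = 1556*8 = 12448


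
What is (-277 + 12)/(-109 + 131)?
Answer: -265/22 ≈ -12.045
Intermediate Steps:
(-277 + 12)/(-109 + 131) = -265/22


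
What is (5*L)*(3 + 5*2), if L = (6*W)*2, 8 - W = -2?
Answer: 7800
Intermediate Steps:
W = 10 (W = 8 - 1*(-2) = 8 + 2 = 10)
L = 120 (L = (6*10)*2 = 60*2 = 120)
(5*L)*(3 + 5*2) = (5*120)*(3 + 5*2) = 600*(3 + 10) = 600*13 = 7800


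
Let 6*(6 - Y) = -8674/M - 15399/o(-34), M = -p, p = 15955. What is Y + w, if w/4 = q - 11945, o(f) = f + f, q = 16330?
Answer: 113971862563/6509640 ≈ 17508.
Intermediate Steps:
o(f) = 2*f
M = -15955 (M = -1*15955 = -15955)
w = 17540 (w = 4*(16330 - 11945) = 4*4385 = 17540)
Y = -207223037/6509640 (Y = 6 - (-8674/(-15955) - 15399/(2*(-34)))/6 = 6 - (-8674*(-1/15955) - 15399/(-68))/6 = 6 - (8674/15955 - 15399*(-1/68))/6 = 6 - (8674/15955 + 15399/68)/6 = 6 - 1/6*246280877/1084940 = 6 - 246280877/6509640 = -207223037/6509640 ≈ -31.833)
Y + w = -207223037/6509640 + 17540 = 113971862563/6509640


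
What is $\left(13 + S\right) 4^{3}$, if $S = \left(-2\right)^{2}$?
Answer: $1088$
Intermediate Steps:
$S = 4$
$\left(13 + S\right) 4^{3} = \left(13 + 4\right) 4^{3} = 17 \cdot 64 = 1088$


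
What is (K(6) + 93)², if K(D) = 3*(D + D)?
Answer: 16641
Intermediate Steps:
K(D) = 6*D (K(D) = 3*(2*D) = 6*D)
(K(6) + 93)² = (6*6 + 93)² = (36 + 93)² = 129² = 16641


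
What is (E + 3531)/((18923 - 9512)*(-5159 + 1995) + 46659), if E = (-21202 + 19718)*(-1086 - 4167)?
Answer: -2599661/9909915 ≈ -0.26233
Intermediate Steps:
E = 7795452 (E = -1484*(-5253) = 7795452)
(E + 3531)/((18923 - 9512)*(-5159 + 1995) + 46659) = (7795452 + 3531)/((18923 - 9512)*(-5159 + 1995) + 46659) = 7798983/(9411*(-3164) + 46659) = 7798983/(-29776404 + 46659) = 7798983/(-29729745) = 7798983*(-1/29729745) = -2599661/9909915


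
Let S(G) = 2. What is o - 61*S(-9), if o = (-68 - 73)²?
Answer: 19759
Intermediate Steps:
o = 19881 (o = (-141)² = 19881)
o - 61*S(-9) = 19881 - 61*2 = 19881 - 1*122 = 19881 - 122 = 19759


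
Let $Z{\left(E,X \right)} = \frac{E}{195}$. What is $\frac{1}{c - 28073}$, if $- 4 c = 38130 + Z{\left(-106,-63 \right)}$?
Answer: $- \frac{195}{7333046} \approx -2.6592 \cdot 10^{-5}$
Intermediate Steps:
$Z{\left(E,X \right)} = \frac{E}{195}$ ($Z{\left(E,X \right)} = E \frac{1}{195} = \frac{E}{195}$)
$c = - \frac{1858811}{195}$ ($c = - \frac{38130 + \frac{1}{195} \left(-106\right)}{4} = - \frac{38130 - \frac{106}{195}}{4} = \left(- \frac{1}{4}\right) \frac{7435244}{195} = - \frac{1858811}{195} \approx -9532.4$)
$\frac{1}{c - 28073} = \frac{1}{- \frac{1858811}{195} - 28073} = \frac{1}{- \frac{7333046}{195}} = - \frac{195}{7333046}$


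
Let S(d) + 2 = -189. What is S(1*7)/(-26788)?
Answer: 191/26788 ≈ 0.0071301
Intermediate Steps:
S(d) = -191 (S(d) = -2 - 189 = -191)
S(1*7)/(-26788) = -191/(-26788) = -191*(-1/26788) = 191/26788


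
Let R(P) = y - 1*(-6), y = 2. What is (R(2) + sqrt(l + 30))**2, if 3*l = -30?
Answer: 84 + 32*sqrt(5) ≈ 155.55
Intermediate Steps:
l = -10 (l = (1/3)*(-30) = -10)
R(P) = 8 (R(P) = 2 - 1*(-6) = 2 + 6 = 8)
(R(2) + sqrt(l + 30))**2 = (8 + sqrt(-10 + 30))**2 = (8 + sqrt(20))**2 = (8 + 2*sqrt(5))**2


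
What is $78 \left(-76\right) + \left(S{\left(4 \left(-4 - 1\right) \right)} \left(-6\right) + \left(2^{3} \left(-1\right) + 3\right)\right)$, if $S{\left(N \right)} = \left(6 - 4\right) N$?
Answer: $-5693$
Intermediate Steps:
$S{\left(N \right)} = 2 N$
$78 \left(-76\right) + \left(S{\left(4 \left(-4 - 1\right) \right)} \left(-6\right) + \left(2^{3} \left(-1\right) + 3\right)\right) = 78 \left(-76\right) + \left(2 \cdot 4 \left(-4 - 1\right) \left(-6\right) + \left(2^{3} \left(-1\right) + 3\right)\right) = -5928 + \left(2 \cdot 4 \left(-5\right) \left(-6\right) + \left(8 \left(-1\right) + 3\right)\right) = -5928 + \left(2 \left(-20\right) \left(-6\right) + \left(-8 + 3\right)\right) = -5928 - -235 = -5928 + \left(240 - 5\right) = -5928 + 235 = -5693$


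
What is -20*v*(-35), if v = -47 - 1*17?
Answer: -44800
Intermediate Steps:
v = -64 (v = -47 - 17 = -64)
-20*v*(-35) = -20*(-64)*(-35) = 1280*(-35) = -44800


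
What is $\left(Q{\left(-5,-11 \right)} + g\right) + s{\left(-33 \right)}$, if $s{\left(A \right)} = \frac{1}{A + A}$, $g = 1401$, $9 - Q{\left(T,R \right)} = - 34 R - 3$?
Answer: $\frac{68573}{66} \approx 1039.0$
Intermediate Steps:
$Q{\left(T,R \right)} = 12 + 34 R$ ($Q{\left(T,R \right)} = 9 - \left(- 34 R - 3\right) = 9 - \left(-3 - 34 R\right) = 9 + \left(3 + 34 R\right) = 12 + 34 R$)
$s{\left(A \right)} = \frac{1}{2 A}$
$\left(Q{\left(-5,-11 \right)} + g\right) + s{\left(-33 \right)} = \left(\left(12 + 34 \left(-11\right)\right) + 1401\right) + \frac{1}{2 \left(-33\right)} = \left(\left(12 - 374\right) + 1401\right) + \frac{1}{2} \left(- \frac{1}{33}\right) = \left(-362 + 1401\right) - \frac{1}{66} = 1039 - \frac{1}{66} = \frac{68573}{66}$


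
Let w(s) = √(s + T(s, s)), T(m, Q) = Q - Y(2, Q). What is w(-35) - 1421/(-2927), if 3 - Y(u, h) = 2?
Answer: 1421/2927 + I*√71 ≈ 0.48548 + 8.4261*I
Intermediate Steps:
Y(u, h) = 1 (Y(u, h) = 3 - 1*2 = 3 - 2 = 1)
T(m, Q) = -1 + Q (T(m, Q) = Q - 1*1 = Q - 1 = -1 + Q)
w(s) = √(-1 + 2*s) (w(s) = √(s + (-1 + s)) = √(-1 + 2*s))
w(-35) - 1421/(-2927) = √(-1 + 2*(-35)) - 1421/(-2927) = √(-1 - 70) - 1421*(-1/2927) = √(-71) + 1421/2927 = I*√71 + 1421/2927 = 1421/2927 + I*√71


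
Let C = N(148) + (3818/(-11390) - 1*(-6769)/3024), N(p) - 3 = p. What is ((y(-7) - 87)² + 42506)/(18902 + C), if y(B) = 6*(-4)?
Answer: 134887578480/46879635097 ≈ 2.8773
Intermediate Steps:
y(B) = -24
N(p) = 3 + p
C = 376178617/2460240 (C = (3 + 148) + (3818/(-11390) - 1*(-6769)/3024) = 151 + (3818*(-1/11390) + 6769*(1/3024)) = 151 + (-1909/5695 + 967/432) = 151 + 4682377/2460240 = 376178617/2460240 ≈ 152.90)
((y(-7) - 87)² + 42506)/(18902 + C) = ((-24 - 87)² + 42506)/(18902 + 376178617/2460240) = ((-111)² + 42506)/(46879635097/2460240) = (12321 + 42506)*(2460240/46879635097) = 54827*(2460240/46879635097) = 134887578480/46879635097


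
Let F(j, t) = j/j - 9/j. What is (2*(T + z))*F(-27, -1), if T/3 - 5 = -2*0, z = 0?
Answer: 40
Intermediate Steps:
T = 15 (T = 15 + 3*(-2*0) = 15 + 3*0 = 15 + 0 = 15)
F(j, t) = 1 - 9/j
(2*(T + z))*F(-27, -1) = (2*(15 + 0))*((-9 - 27)/(-27)) = (2*15)*(-1/27*(-36)) = 30*(4/3) = 40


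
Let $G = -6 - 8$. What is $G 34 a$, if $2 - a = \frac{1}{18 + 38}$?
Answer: $- \frac{1887}{2} \approx -943.5$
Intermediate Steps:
$G = -14$
$a = \frac{111}{56}$ ($a = 2 - \frac{1}{18 + 38} = 2 - \frac{1}{56} = \frac{111}{56} \approx 1.9821$)
$G 34 a = \left(-14\right) 34 \cdot \frac{111}{56} = \left(-476\right) \frac{111}{56} = - \frac{1887}{2}$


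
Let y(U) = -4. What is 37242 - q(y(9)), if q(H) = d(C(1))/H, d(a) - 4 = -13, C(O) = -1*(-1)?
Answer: 148959/4 ≈ 37240.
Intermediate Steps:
C(O) = 1
d(a) = -9 (d(a) = 4 - 13 = -9)
q(H) = -9/H
37242 - q(y(9)) = 37242 - (-9)/(-4) = 37242 - (-9)*(-1)/4 = 37242 - 1*9/4 = 37242 - 9/4 = 148959/4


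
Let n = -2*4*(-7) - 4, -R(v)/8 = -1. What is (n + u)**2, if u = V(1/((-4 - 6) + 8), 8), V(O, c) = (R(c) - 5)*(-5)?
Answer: 1369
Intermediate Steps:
R(v) = 8 (R(v) = -8*(-1) = 8)
V(O, c) = -15 (V(O, c) = (8 - 5)*(-5) = 3*(-5) = -15)
u = -15
n = 52 (n = -8*(-7) - 4 = 56 - 4 = 52)
(n + u)**2 = (52 - 15)**2 = 37**2 = 1369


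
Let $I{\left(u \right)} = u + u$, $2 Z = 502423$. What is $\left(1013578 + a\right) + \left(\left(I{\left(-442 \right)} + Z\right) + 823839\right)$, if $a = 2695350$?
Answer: $\frac{9566189}{2} \approx 4.7831 \cdot 10^{6}$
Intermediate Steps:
$Z = \frac{502423}{2}$ ($Z = \frac{1}{2} \cdot 502423 = \frac{502423}{2} \approx 2.5121 \cdot 10^{5}$)
$I{\left(u \right)} = 2 u$
$\left(1013578 + a\right) + \left(\left(I{\left(-442 \right)} + Z\right) + 823839\right) = \left(1013578 + 2695350\right) + \left(\left(2 \left(-442\right) + \frac{502423}{2}\right) + 823839\right) = 3708928 + \left(\left(-884 + \frac{502423}{2}\right) + 823839\right) = 3708928 + \left(\frac{500655}{2} + 823839\right) = 3708928 + \frac{2148333}{2} = \frac{9566189}{2}$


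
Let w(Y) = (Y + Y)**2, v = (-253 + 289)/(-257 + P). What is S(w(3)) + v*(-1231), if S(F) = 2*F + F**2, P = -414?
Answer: 962244/671 ≈ 1434.0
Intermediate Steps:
v = -36/671 (v = (-253 + 289)/(-257 - 414) = 36/(-671) = 36*(-1/671) = -36/671 ≈ -0.053651)
w(Y) = 4*Y**2 (w(Y) = (2*Y)**2 = 4*Y**2)
S(F) = F**2 + 2*F
S(w(3)) + v*(-1231) = (4*3**2)*(2 + 4*3**2) - 36/671*(-1231) = (4*9)*(2 + 4*9) + 44316/671 = 36*(2 + 36) + 44316/671 = 36*38 + 44316/671 = 1368 + 44316/671 = 962244/671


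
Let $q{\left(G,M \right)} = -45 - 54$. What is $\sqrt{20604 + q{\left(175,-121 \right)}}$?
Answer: $\sqrt{20505} \approx 143.2$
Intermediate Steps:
$q{\left(G,M \right)} = -99$
$\sqrt{20604 + q{\left(175,-121 \right)}} = \sqrt{20604 - 99} = \sqrt{20505}$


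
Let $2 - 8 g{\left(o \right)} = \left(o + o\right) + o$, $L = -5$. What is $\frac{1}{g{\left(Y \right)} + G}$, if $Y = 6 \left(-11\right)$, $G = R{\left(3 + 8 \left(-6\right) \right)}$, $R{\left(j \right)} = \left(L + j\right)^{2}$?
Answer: $\frac{1}{2525} \approx 0.00039604$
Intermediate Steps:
$R{\left(j \right)} = \left(-5 + j\right)^{2}$
$G = 2500$ ($G = \left(-5 + \left(3 + 8 \left(-6\right)\right)\right)^{2} = \left(-5 + \left(3 - 48\right)\right)^{2} = \left(-5 - 45\right)^{2} = \left(-50\right)^{2} = 2500$)
$Y = -66$
$g{\left(o \right)} = \frac{1}{4} - \frac{3 o}{8}$ ($g{\left(o \right)} = \frac{1}{4} - \frac{\left(o + o\right) + o}{8} = \frac{1}{4} - \frac{2 o + o}{8} = \frac{1}{4} - \frac{3 o}{8}$)
$\frac{1}{g{\left(Y \right)} + G} = \frac{1}{\left(\frac{1}{4} - - \frac{99}{4}\right) + 2500} = \frac{1}{\left(\frac{1}{4} + \frac{99}{4}\right) + 2500} = \frac{1}{25 + 2500} = \frac{1}{2525}$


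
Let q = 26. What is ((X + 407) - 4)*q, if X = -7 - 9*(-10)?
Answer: 12636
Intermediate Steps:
X = 83 (X = -7 + 90 = 83)
((X + 407) - 4)*q = ((83 + 407) - 4)*26 = (490 - 4)*26 = 486*26 = 12636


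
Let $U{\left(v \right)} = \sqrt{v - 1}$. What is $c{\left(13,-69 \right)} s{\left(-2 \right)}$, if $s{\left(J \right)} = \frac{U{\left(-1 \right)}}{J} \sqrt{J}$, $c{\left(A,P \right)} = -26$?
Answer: $-26$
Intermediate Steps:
$U{\left(v \right)} = \sqrt{-1 + v}$
$s{\left(J \right)} = \frac{i \sqrt{2}}{\sqrt{J}}$ ($s{\left(J \right)} = \frac{\sqrt{-1 - 1}}{J} \sqrt{J} = \frac{\sqrt{-2}}{J} \sqrt{J} = \frac{i \sqrt{2}}{J} \sqrt{J} = \frac{i \sqrt{2}}{\sqrt{J}}$)
$c{\left(13,-69 \right)} s{\left(-2 \right)} = - 26 \frac{i \sqrt{2}}{i \sqrt{2}} = - 26 i \sqrt{2} \left(- \frac{i \sqrt{2}}{2}\right) = \left(-26\right) 1 = -26$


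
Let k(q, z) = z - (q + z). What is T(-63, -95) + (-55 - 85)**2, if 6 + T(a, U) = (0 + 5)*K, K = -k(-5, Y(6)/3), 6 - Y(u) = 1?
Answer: 19569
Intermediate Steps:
Y(u) = 5 (Y(u) = 6 - 1*1 = 6 - 1 = 5)
k(q, z) = -q (k(q, z) = z + (-q - z) = -q)
K = -5 (K = -(-1)*(-5) = -1*5 = -5)
T(a, U) = -31 (T(a, U) = -6 + (0 + 5)*(-5) = -6 + 5*(-5) = -6 - 25 = -31)
T(-63, -95) + (-55 - 85)**2 = -31 + (-55 - 85)**2 = -31 + (-140)**2 = -31 + 19600 = 19569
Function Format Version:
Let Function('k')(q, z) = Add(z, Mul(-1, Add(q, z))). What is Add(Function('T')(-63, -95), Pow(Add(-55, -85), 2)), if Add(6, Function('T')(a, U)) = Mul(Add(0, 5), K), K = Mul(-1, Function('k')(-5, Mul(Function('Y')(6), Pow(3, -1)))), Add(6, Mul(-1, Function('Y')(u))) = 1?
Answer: 19569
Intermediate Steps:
Function('Y')(u) = 5 (Function('Y')(u) = Add(6, Mul(-1, 1)) = Add(6, -1) = 5)
Function('k')(q, z) = Mul(-1, q) (Function('k')(q, z) = Add(z, Add(Mul(-1, q), Mul(-1, z))) = Mul(-1, q))
K = -5 (K = Mul(-1, Mul(-1, -5)) = Mul(-1, 5) = -5)
Function('T')(a, U) = -31 (Function('T')(a, U) = Add(-6, Mul(Add(0, 5), -5)) = Add(-6, Mul(5, -5)) = Add(-6, -25) = -31)
Add(Function('T')(-63, -95), Pow(Add(-55, -85), 2)) = Add(-31, Pow(Add(-55, -85), 2)) = Add(-31, Pow(-140, 2)) = Add(-31, 19600) = 19569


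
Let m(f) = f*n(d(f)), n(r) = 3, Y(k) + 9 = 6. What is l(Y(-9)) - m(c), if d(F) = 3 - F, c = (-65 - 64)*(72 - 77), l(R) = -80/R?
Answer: -5725/3 ≈ -1908.3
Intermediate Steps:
Y(k) = -3 (Y(k) = -9 + 6 = -3)
c = 645 (c = -129*(-5) = 645)
m(f) = 3*f (m(f) = f*3 = 3*f)
l(Y(-9)) - m(c) = -80/(-3) - 3*645 = -80*(-1/3) - 1*1935 = 80/3 - 1935 = -5725/3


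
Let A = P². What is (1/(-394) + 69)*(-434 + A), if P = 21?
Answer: 190295/394 ≈ 482.98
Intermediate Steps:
A = 441 (A = 21² = 441)
(1/(-394) + 69)*(-434 + A) = (1/(-394) + 69)*(-434 + 441) = (-1/394 + 69)*7 = (27185/394)*7 = 190295/394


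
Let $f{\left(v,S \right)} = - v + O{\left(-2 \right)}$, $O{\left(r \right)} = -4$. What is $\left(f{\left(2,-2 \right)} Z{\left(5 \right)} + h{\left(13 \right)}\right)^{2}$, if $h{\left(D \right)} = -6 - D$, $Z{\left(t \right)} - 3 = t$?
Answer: $4489$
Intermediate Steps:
$Z{\left(t \right)} = 3 + t$
$f{\left(v,S \right)} = -4 - v$ ($f{\left(v,S \right)} = - v - 4 = -4 - v$)
$\left(f{\left(2,-2 \right)} Z{\left(5 \right)} + h{\left(13 \right)}\right)^{2} = \left(\left(-4 - 2\right) \left(3 + 5\right) - 19\right)^{2} = \left(\left(-4 - 2\right) 8 - 19\right)^{2} = \left(\left(-6\right) 8 - 19\right)^{2} = \left(-48 - 19\right)^{2} = \left(-67\right)^{2} = 4489$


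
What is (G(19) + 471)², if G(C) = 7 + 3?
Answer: 231361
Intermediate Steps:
G(C) = 10
(G(19) + 471)² = (10 + 471)² = 481² = 231361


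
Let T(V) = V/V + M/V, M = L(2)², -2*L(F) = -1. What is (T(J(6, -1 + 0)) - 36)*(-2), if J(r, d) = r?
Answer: 839/12 ≈ 69.917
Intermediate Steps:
L(F) = ½ (L(F) = -½*(-1) = ½)
M = ¼ (M = (½)² = ¼ ≈ 0.25000)
T(V) = 1 + 1/(4*V) (T(V) = V/V + 1/(4*V) = 1 + 1/(4*V))
(T(J(6, -1 + 0)) - 36)*(-2) = ((¼ + 6)/6 - 36)*(-2) = ((⅙)*(25/4) - 36)*(-2) = (25/24 - 36)*(-2) = -839/24*(-2) = 839/12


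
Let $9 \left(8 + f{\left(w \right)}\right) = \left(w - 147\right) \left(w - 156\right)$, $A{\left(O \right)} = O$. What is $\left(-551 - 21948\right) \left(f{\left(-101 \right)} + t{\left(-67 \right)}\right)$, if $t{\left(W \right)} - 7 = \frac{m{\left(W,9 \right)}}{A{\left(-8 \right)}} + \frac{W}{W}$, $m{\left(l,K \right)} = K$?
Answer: $- \frac{11470147693}{72} \approx -1.5931 \cdot 10^{8}$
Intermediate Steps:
$t{\left(W \right)} = \frac{55}{8}$ ($t{\left(W \right)} = 7 + \left(\frac{9}{-8} + \frac{W}{W}\right) = 7 + \left(9 \left(- \frac{1}{8}\right) + 1\right) = 7 + \left(- \frac{9}{8} + 1\right) = 7 - \frac{1}{8} = \frac{55}{8}$)
$f{\left(w \right)} = -8 + \frac{\left(-156 + w\right) \left(-147 + w\right)}{9}$ ($f{\left(w \right)} = -8 + \frac{\left(w - 147\right) \left(w - 156\right)}{9} = -8 + \frac{\left(-147 + w\right) \left(-156 + w\right)}{9} = -8 + \frac{\left(-156 + w\right) \left(-147 + w\right)}{9}$)
$\left(-551 - 21948\right) \left(f{\left(-101 \right)} + t{\left(-67 \right)}\right) = \left(-551 - 21948\right) \left(\left(2540 - - \frac{10201}{3} + \frac{\left(-101\right)^{2}}{9}\right) + \frac{55}{8}\right) = - 22499 \left(\left(2540 + \frac{10201}{3} + \frac{1}{9} \cdot 10201\right) + \frac{55}{8}\right) = - 22499 \left(\left(2540 + \frac{10201}{3} + \frac{10201}{9}\right) + \frac{55}{8}\right) = - 22499 \left(\frac{63664}{9} + \frac{55}{8}\right) = \left(-22499\right) \frac{509807}{72} = - \frac{11470147693}{72}$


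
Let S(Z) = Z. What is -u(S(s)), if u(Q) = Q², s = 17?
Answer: -289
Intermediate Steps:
-u(S(s)) = -1*17² = -1*289 = -289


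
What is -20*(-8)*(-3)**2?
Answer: 1440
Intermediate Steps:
-20*(-8)*(-3)**2 = 160*9 = 1440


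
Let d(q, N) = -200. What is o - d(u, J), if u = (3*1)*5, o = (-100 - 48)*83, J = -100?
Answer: -12084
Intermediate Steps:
o = -12284 (o = -148*83 = -12284)
u = 15 (u = 3*5 = 15)
o - d(u, J) = -12284 - 1*(-200) = -12284 + 200 = -12084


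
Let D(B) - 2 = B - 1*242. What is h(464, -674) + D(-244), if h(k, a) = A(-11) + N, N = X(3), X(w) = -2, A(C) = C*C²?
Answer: -1817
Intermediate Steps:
A(C) = C³
D(B) = -240 + B (D(B) = 2 + (B - 1*242) = 2 + (B - 242) = 2 + (-242 + B) = -240 + B)
N = -2
h(k, a) = -1333 (h(k, a) = (-11)³ - 2 = -1331 - 2 = -1333)
h(464, -674) + D(-244) = -1333 + (-240 - 244) = -1333 - 484 = -1817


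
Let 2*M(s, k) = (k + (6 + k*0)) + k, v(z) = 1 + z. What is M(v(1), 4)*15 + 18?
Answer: 123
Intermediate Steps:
M(s, k) = 3 + k (M(s, k) = ((k + (6 + k*0)) + k)/2 = ((k + (6 + 0)) + k)/2 = ((k + 6) + k)/2 = ((6 + k) + k)/2 = (6 + 2*k)/2 = 3 + k)
M(v(1), 4)*15 + 18 = (3 + 4)*15 + 18 = 7*15 + 18 = 105 + 18 = 123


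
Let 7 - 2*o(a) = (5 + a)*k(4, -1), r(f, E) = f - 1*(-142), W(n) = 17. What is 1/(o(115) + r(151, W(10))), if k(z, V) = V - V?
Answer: 2/593 ≈ 0.0033727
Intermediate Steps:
r(f, E) = 142 + f (r(f, E) = f + 142 = 142 + f)
k(z, V) = 0
o(a) = 7/2 (o(a) = 7/2 - (5 + a)*0/2 = 7/2 - 1/2*0 = 7/2 + 0 = 7/2)
1/(o(115) + r(151, W(10))) = 1/(7/2 + (142 + 151)) = 1/(7/2 + 293) = 1/(593/2) = 2/593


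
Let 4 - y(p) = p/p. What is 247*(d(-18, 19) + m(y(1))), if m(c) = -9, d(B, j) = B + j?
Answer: -1976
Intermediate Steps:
y(p) = 3 (y(p) = 4 - p/p = 4 - 1*1 = 4 - 1 = 3)
247*(d(-18, 19) + m(y(1))) = 247*((-18 + 19) - 9) = 247*(1 - 9) = 247*(-8) = -1976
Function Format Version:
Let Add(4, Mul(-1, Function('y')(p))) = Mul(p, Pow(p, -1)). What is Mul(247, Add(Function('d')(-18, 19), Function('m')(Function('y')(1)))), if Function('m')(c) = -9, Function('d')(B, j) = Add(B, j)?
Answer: -1976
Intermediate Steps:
Function('y')(p) = 3 (Function('y')(p) = Add(4, Mul(-1, Mul(p, Pow(p, -1)))) = Add(4, Mul(-1, 1)) = Add(4, -1) = 3)
Mul(247, Add(Function('d')(-18, 19), Function('m')(Function('y')(1)))) = Mul(247, Add(Add(-18, 19), -9)) = Mul(247, Add(1, -9)) = Mul(247, -8) = -1976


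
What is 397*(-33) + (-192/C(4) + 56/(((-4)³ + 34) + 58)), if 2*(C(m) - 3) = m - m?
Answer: -13163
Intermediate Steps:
C(m) = 3 (C(m) = 3 + (m - m)/2 = 3 + (½)*0 = 3 + 0 = 3)
397*(-33) + (-192/C(4) + 56/(((-4)³ + 34) + 58)) = 397*(-33) + (-192/3 + 56/(((-4)³ + 34) + 58)) = -13101 + (-192*⅓ + 56/((-64 + 34) + 58)) = -13101 + (-64 + 56/(-30 + 58)) = -13101 + (-64 + 56/28) = -13101 + (-64 + 56*(1/28)) = -13101 + (-64 + 2) = -13101 - 62 = -13163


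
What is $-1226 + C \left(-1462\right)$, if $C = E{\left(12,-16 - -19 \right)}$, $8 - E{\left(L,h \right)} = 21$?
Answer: $17780$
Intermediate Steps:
$E{\left(L,h \right)} = -13$ ($E{\left(L,h \right)} = 8 - 21 = -13$)
$C = -13$
$-1226 + C \left(-1462\right) = -1226 - -19006 = -1226 + 19006 = 17780$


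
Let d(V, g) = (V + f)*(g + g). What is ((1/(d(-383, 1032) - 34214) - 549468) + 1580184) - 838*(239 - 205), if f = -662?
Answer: 2195966993055/2191094 ≈ 1.0022e+6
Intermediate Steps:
d(V, g) = 2*g*(-662 + V) (d(V, g) = (V - 662)*(g + g) = (-662 + V)*(2*g) = 2*g*(-662 + V))
((1/(d(-383, 1032) - 34214) - 549468) + 1580184) - 838*(239 - 205) = ((1/(2*1032*(-662 - 383) - 34214) - 549468) + 1580184) - 838*(239 - 205) = ((1/(2*1032*(-1045) - 34214) - 549468) + 1580184) - 838*34 = ((1/(-2156880 - 34214) - 549468) + 1580184) - 28492 = ((1/(-2191094) - 549468) + 1580184) - 28492 = ((-1/2191094 - 549468) + 1580184) - 28492 = (-1203936037993/2191094 + 1580184) - 28492 = 2258395643303/2191094 - 28492 = 2195966993055/2191094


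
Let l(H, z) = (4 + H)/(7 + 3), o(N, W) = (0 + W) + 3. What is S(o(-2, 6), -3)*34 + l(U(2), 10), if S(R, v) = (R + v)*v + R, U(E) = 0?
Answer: -1528/5 ≈ -305.60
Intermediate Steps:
o(N, W) = 3 + W (o(N, W) = W + 3 = 3 + W)
l(H, z) = 2/5 + H/10 (l(H, z) = (4 + H)/10 = (4 + H)*(1/10) = 2/5 + H/10)
S(R, v) = R + v*(R + v) (S(R, v) = v*(R + v) + R = R + v*(R + v))
S(o(-2, 6), -3)*34 + l(U(2), 10) = ((3 + 6) + (-3)**2 + (3 + 6)*(-3))*34 + (2/5 + (1/10)*0) = (9 + 9 + 9*(-3))*34 + (2/5 + 0) = (9 + 9 - 27)*34 + 2/5 = -9*34 + 2/5 = -306 + 2/5 = -1528/5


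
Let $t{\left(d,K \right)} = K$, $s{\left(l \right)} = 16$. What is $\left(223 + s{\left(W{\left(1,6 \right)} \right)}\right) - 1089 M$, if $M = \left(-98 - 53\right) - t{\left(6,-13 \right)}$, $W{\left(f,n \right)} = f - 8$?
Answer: $150521$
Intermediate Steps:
$W{\left(f,n \right)} = -8 + f$ ($W{\left(f,n \right)} = f - 8 = -8 + f$)
$M = -138$ ($M = \left(-98 - 53\right) - -13 = -151 + 13 = -138$)
$\left(223 + s{\left(W{\left(1,6 \right)} \right)}\right) - 1089 M = \left(223 + 16\right) - -150282 = 239 + 150282 = 150521$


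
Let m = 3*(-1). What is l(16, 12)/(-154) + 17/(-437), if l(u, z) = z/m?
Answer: -435/33649 ≈ -0.012928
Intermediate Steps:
m = -3
l(u, z) = -z/3 (l(u, z) = z/(-3) = z*(-⅓) = -z/3)
l(16, 12)/(-154) + 17/(-437) = -⅓*12/(-154) + 17/(-437) = -4*(-1/154) + 17*(-1/437) = 2/77 - 17/437 = -435/33649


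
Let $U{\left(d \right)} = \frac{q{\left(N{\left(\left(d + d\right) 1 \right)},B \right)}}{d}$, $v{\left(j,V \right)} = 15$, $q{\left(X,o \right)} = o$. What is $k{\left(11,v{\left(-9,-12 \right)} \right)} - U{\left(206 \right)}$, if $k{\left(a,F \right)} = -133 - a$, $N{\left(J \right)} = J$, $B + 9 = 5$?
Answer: $- \frac{14830}{103} \approx -143.98$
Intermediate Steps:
$B = -4$ ($B = -9 + 5 = -4$)
$U{\left(d \right)} = - \frac{4}{d}$
$k{\left(11,v{\left(-9,-12 \right)} \right)} - U{\left(206 \right)} = \left(-133 - 11\right) - - \frac{4}{206} = \left(-133 - 11\right) - \left(-4\right) \frac{1}{206} = -144 - - \frac{2}{103} = -144 + \frac{2}{103} = - \frac{14830}{103}$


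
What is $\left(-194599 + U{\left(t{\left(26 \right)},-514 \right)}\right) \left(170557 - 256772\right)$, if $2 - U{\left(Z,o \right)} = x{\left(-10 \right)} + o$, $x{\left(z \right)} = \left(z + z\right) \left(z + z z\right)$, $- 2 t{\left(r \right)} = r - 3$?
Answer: $16577678845$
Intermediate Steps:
$t{\left(r \right)} = \frac{3}{2} - \frac{r}{2}$ ($t{\left(r \right)} = - \frac{r - 3}{2} = - \frac{-3 + r}{2} = \frac{3}{2} - \frac{r}{2}$)
$x{\left(z \right)} = 2 z \left(z + z^{2}\right)$
$U{\left(Z,o \right)} = 1802 - o$ ($U{\left(Z,o \right)} = 2 - \left(2 \left(-10\right)^{2} \left(1 - 10\right) + o\right) = 2 - \left(2 \cdot 100 \left(-9\right) + o\right) = 2 - \left(-1800 + o\right) = 1802 - o$)
$\left(-194599 + U{\left(t{\left(26 \right)},-514 \right)}\right) \left(170557 - 256772\right) = \left(-194599 + \left(1802 - -514\right)\right) \left(170557 - 256772\right) = \left(-194599 + \left(1802 + 514\right)\right) \left(-86215\right) = \left(-194599 + 2316\right) \left(-86215\right) = \left(-192283\right) \left(-86215\right) = 16577678845$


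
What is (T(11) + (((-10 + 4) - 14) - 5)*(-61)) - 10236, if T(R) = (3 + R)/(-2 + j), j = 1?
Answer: -8725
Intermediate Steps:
T(R) = -3 - R (T(R) = (3 + R)/(-2 + 1) = (3 + R)/(-1) = (3 + R)*(-1) = -3 - R)
(T(11) + (((-10 + 4) - 14) - 5)*(-61)) - 10236 = ((-3 - 1*11) + (((-10 + 4) - 14) - 5)*(-61)) - 10236 = ((-3 - 11) + ((-6 - 14) - 5)*(-61)) - 10236 = (-14 + (-20 - 5)*(-61)) - 10236 = (-14 - 25*(-61)) - 10236 = (-14 + 1525) - 10236 = 1511 - 10236 = -8725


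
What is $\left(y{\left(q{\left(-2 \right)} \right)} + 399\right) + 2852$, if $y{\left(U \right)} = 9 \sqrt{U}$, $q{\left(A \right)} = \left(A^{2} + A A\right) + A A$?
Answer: $3251 + 18 \sqrt{3} \approx 3282.2$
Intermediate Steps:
$q{\left(A \right)} = 3 A^{2}$ ($q{\left(A \right)} = \left(A^{2} + A^{2}\right) + A^{2} = 2 A^{2} + A^{2} = 3 A^{2}$)
$\left(y{\left(q{\left(-2 \right)} \right)} + 399\right) + 2852 = \left(9 \sqrt{3 \left(-2\right)^{2}} + 399\right) + 2852 = \left(9 \sqrt{3 \cdot 4} + 399\right) + 2852 = \left(9 \sqrt{12} + 399\right) + 2852 = \left(9 \cdot 2 \sqrt{3} + 399\right) + 2852 = \left(18 \sqrt{3} + 399\right) + 2852 = \left(399 + 18 \sqrt{3}\right) + 2852 = 3251 + 18 \sqrt{3}$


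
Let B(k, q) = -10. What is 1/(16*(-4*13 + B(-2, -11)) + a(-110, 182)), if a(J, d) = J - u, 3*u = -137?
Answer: -3/3169 ≈ -0.00094667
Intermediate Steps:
u = -137/3 (u = (1/3)*(-137) = -137/3 ≈ -45.667)
a(J, d) = 137/3 + J (a(J, d) = J - 1*(-137/3) = J + 137/3 = 137/3 + J)
1/(16*(-4*13 + B(-2, -11)) + a(-110, 182)) = 1/(16*(-4*13 - 10) + (137/3 - 110)) = 1/(16*(-52 - 10) - 193/3) = 1/(16*(-62) - 193/3) = 1/(-992 - 193/3) = 1/(-3169/3) = -3/3169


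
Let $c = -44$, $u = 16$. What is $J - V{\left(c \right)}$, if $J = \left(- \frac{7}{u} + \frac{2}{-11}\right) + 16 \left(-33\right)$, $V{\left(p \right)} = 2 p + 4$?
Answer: $- \frac{78253}{176} \approx -444.62$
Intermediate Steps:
$V{\left(p \right)} = 4 + 2 p$
$J = - \frac{93037}{176}$ ($J = \left(- \frac{7}{16} + \frac{2}{-11}\right) + 16 \left(-33\right) = \left(\left(-7\right) \frac{1}{16} + 2 \left(- \frac{1}{11}\right)\right) - 528 = \left(- \frac{7}{16} - \frac{2}{11}\right) - 528 = - \frac{109}{176} - 528 = - \frac{93037}{176} \approx -528.62$)
$J - V{\left(c \right)} = - \frac{93037}{176} - \left(4 + 2 \left(-44\right)\right) = - \frac{93037}{176} - \left(4 - 88\right) = - \frac{93037}{176} - -84 = - \frac{93037}{176} + 84 = - \frac{78253}{176}$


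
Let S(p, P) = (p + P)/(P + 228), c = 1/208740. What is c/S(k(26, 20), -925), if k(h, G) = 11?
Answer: 697/190788360 ≈ 3.6533e-6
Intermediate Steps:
c = 1/208740 ≈ 4.7907e-6
S(p, P) = (P + p)/(228 + P)
c/S(k(26, 20), -925) = 1/(208740*(((-925 + 11)/(228 - 925)))) = 1/(208740*((-914/(-697)))) = 1/(208740*((-1/697*(-914)))) = 1/(208740*(914/697)) = (1/208740)*(697/914) = 697/190788360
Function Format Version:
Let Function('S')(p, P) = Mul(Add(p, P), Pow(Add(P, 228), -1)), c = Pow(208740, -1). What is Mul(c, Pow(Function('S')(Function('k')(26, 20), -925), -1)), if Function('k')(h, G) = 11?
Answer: Rational(697, 190788360) ≈ 3.6533e-6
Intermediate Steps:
c = Rational(1, 208740) ≈ 4.7907e-6
Function('S')(p, P) = Mul(Pow(Add(228, P), -1), Add(P, p)) (Function('S')(p, P) = Mul(Add(P, p), Pow(Add(228, P), -1)) = Mul(Pow(Add(228, P), -1), Add(P, p)))
Mul(c, Pow(Function('S')(Function('k')(26, 20), -925), -1)) = Mul(Rational(1, 208740), Pow(Mul(Pow(Add(228, -925), -1), Add(-925, 11)), -1)) = Mul(Rational(1, 208740), Pow(Mul(Pow(-697, -1), -914), -1)) = Mul(Rational(1, 208740), Pow(Mul(Rational(-1, 697), -914), -1)) = Mul(Rational(1, 208740), Pow(Rational(914, 697), -1)) = Mul(Rational(1, 208740), Rational(697, 914)) = Rational(697, 190788360)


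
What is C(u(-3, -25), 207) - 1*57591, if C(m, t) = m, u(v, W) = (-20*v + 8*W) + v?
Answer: -57734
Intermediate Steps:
u(v, W) = -19*v + 8*W
C(u(-3, -25), 207) - 1*57591 = (-19*(-3) + 8*(-25)) - 1*57591 = (57 - 200) - 57591 = -143 - 57591 = -57734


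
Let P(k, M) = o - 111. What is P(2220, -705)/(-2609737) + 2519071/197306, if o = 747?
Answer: 6573987307711/514916768522 ≈ 12.767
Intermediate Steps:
P(k, M) = 636 (P(k, M) = 747 - 111 = 636)
P(2220, -705)/(-2609737) + 2519071/197306 = 636/(-2609737) + 2519071/197306 = 636*(-1/2609737) + 2519071*(1/197306) = -636/2609737 + 2519071/197306 = 6573987307711/514916768522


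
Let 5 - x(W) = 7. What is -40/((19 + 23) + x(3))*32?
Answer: -32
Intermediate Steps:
x(W) = -2 (x(W) = 5 - 1*7 = 5 - 7 = -2)
-40/((19 + 23) + x(3))*32 = -40/((19 + 23) - 2)*32 = -40/(42 - 2)*32 = -40/40*32 = -40*1/40*32 = -1*32 = -32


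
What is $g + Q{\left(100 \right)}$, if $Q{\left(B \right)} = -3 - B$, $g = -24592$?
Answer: $-24695$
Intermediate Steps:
$g + Q{\left(100 \right)} = -24592 - 103 = -24695$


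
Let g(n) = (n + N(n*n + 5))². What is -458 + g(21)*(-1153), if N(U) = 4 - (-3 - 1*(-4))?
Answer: -664586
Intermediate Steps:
N(U) = 3 (N(U) = 4 - (-3 + 4) = 4 - 1*1 = 4 - 1 = 3)
g(n) = (3 + n)² (g(n) = (n + 3)² = (3 + n)²)
-458 + g(21)*(-1153) = -458 + (3 + 21)²*(-1153) = -458 + 24²*(-1153) = -458 + 576*(-1153) = -458 - 664128 = -664586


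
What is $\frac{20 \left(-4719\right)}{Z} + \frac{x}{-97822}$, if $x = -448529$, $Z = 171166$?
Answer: $\frac{33770237227}{8371900226} \approx 4.0338$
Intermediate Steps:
$\frac{20 \left(-4719\right)}{Z} + \frac{x}{-97822} = \frac{20 \left(-4719\right)}{171166} - \frac{448529}{-97822} = \left(-94380\right) \frac{1}{171166} - - \frac{448529}{97822} = - \frac{47190}{85583} + \frac{448529}{97822} = \frac{33770237227}{8371900226}$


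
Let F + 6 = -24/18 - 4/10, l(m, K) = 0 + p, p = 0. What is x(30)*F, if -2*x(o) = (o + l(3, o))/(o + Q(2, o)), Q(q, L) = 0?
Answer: 58/15 ≈ 3.8667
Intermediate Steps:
l(m, K) = 0 (l(m, K) = 0 + 0 = 0)
F = -116/15 (F = -6 + (-24/18 - 4/10) = -6 + (-24*1/18 - 4*1/10) = -6 + (-4/3 - 2/5) = -6 - 26/15 = -116/15 ≈ -7.7333)
x(o) = -1/2 (x(o) = -(o + 0)/(2*(o + 0)) = -o/(2*o) = -1/2*1 = -1/2)
x(30)*F = -1/2*(-116/15) = 58/15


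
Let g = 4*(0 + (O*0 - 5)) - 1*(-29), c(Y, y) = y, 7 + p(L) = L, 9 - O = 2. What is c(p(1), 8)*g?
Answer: 72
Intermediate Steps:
O = 7 (O = 9 - 1*2 = 9 - 2 = 7)
p(L) = -7 + L
g = 9 (g = 4*(0 + (7*0 - 5)) - 1*(-29) = 4*(0 + (0 - 5)) + 29 = 4*(0 - 5) + 29 = 4*(-5) + 29 = -20 + 29 = 9)
c(p(1), 8)*g = 8*9 = 72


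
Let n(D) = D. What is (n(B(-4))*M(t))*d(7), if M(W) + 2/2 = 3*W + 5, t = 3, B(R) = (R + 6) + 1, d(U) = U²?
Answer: 1911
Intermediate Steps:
B(R) = 7 + R (B(R) = (6 + R) + 1 = 7 + R)
M(W) = 4 + 3*W (M(W) = -1 + (3*W + 5) = -1 + (5 + 3*W) = 4 + 3*W)
(n(B(-4))*M(t))*d(7) = ((7 - 4)*(4 + 3*3))*7² = (3*(4 + 9))*49 = (3*13)*49 = 39*49 = 1911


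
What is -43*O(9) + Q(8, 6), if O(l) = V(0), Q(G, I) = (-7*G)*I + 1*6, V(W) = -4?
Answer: -158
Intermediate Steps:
Q(G, I) = 6 - 7*G*I (Q(G, I) = -7*G*I + 6 = 6 - 7*G*I)
O(l) = -4
-43*O(9) + Q(8, 6) = -43*(-4) + (6 - 7*8*6) = 172 + (6 - 336) = 172 - 330 = -158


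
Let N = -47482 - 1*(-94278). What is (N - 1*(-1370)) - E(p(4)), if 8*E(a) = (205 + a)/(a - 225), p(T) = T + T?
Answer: 83616389/1736 ≈ 48166.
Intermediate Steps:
p(T) = 2*T
E(a) = (205 + a)/(8*(-225 + a)) (E(a) = ((205 + a)/(a - 225))/8 = ((205 + a)/(-225 + a))/8 = (205 + a)/(8*(-225 + a)))
N = 46796 (N = -47482 + 94278 = 46796)
(N - 1*(-1370)) - E(p(4)) = (46796 - 1*(-1370)) - (205 + 2*4)/(8*(-225 + 2*4)) = (46796 + 1370) - (205 + 8)/(8*(-225 + 8)) = 48166 - 213/(8*(-217)) = 48166 - (-1)*213/(8*217) = 48166 - 1*(-213/1736) = 48166 + 213/1736 = 83616389/1736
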